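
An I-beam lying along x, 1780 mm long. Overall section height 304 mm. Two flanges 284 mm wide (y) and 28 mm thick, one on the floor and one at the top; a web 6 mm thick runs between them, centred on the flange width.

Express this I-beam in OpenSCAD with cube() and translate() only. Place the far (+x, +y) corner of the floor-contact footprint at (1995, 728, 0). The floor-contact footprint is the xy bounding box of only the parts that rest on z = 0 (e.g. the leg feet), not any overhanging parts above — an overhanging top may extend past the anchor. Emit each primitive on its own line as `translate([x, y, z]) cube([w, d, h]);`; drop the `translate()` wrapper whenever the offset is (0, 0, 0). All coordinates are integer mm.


translate([215, 444, 0]) cube([1780, 284, 28]);
translate([215, 583, 28]) cube([1780, 6, 248]);
translate([215, 444, 276]) cube([1780, 284, 28]);


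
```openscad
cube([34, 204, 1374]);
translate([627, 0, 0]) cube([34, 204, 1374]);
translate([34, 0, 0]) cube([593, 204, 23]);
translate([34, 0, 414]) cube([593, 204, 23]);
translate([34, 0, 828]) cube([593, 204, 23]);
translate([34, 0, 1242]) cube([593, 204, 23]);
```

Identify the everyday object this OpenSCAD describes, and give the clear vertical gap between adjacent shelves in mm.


A bookshelf. The clear shelf gap is 391 mm.

Two tall side panels with 4 horizontal boards between them — a bookshelf. The first two shelf undersides are at z = 0 and z = 414; with shelf thickness 23, the clear gap is 414 − 0 − 23 = 391 mm.


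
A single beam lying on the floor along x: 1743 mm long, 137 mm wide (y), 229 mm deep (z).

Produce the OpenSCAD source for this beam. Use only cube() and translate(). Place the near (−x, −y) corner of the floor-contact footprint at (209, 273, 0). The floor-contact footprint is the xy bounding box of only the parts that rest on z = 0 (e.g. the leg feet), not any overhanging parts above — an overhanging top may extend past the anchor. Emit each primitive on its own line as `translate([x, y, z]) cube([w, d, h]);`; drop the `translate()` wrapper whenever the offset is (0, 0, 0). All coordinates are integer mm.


translate([209, 273, 0]) cube([1743, 137, 229]);


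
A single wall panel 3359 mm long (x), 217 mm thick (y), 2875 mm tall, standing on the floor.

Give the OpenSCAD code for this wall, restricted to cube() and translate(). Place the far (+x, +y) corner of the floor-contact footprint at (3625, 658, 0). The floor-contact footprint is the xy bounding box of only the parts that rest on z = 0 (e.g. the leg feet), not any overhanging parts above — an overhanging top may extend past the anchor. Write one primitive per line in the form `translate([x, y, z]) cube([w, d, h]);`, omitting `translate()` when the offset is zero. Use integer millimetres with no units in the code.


translate([266, 441, 0]) cube([3359, 217, 2875]);


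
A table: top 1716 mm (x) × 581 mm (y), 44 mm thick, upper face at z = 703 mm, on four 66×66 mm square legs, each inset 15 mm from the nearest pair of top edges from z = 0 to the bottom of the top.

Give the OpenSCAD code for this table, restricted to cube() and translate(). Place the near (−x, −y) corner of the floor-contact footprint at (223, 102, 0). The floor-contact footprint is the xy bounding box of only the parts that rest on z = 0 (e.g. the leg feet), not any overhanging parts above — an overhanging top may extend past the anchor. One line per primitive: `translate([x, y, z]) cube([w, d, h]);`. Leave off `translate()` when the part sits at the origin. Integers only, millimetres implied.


translate([208, 87, 659]) cube([1716, 581, 44]);
translate([223, 102, 0]) cube([66, 66, 659]);
translate([1843, 102, 0]) cube([66, 66, 659]);
translate([223, 587, 0]) cube([66, 66, 659]);
translate([1843, 587, 0]) cube([66, 66, 659]);


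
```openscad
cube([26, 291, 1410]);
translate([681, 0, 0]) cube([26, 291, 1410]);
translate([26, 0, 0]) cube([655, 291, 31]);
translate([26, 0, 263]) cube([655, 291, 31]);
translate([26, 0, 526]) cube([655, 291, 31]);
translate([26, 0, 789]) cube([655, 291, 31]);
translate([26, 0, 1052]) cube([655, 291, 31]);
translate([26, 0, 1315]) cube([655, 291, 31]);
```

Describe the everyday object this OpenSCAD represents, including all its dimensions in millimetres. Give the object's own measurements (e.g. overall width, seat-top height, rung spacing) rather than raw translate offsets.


An open bookshelf. Two side panels, each 26 mm thick, 291 mm deep and 1410 mm tall, stand 707 mm apart (outside-to-outside). Between them sit 6 shelves, each 31 mm thick and 291 mm deep, spanning the full gap between the sides. The bottom shelf rests on the floor (its underside at z = 0) and the clear gap between one shelf's top and the next shelf's underside is 232 mm.


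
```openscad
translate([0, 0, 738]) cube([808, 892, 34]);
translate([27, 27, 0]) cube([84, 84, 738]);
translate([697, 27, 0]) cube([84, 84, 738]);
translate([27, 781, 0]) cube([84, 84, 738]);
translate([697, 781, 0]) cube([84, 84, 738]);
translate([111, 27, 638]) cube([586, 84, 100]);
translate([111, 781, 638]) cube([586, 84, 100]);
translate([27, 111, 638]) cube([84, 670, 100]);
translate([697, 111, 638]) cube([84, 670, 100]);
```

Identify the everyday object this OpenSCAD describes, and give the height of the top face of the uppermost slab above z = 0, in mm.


A table. The table height is 772 mm.

A 808×892×34 slab sits at z = 738 on four 84 mm square posts — a table. The top surface is at 738 + 34 = 772 mm.


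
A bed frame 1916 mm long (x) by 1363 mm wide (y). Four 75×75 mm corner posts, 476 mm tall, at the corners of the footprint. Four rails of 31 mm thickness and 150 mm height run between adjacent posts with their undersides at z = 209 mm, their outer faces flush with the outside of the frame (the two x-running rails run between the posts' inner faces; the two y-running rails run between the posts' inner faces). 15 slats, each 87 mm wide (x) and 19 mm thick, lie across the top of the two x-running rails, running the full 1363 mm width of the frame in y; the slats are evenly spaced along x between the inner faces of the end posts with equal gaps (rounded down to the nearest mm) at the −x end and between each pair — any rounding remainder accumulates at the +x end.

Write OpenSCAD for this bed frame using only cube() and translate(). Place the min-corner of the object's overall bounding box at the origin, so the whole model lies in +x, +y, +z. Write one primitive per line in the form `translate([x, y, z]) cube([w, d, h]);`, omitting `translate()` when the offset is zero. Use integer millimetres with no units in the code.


// slat z = rail_z + rail_h = 209 + 150 = 359
// slat gap = ⌊(1766 − 15·87) / 16⌋ = 28
cube([75, 75, 476]);
translate([0, 1288, 0]) cube([75, 75, 476]);
translate([1841, 0, 0]) cube([75, 75, 476]);
translate([1841, 1288, 0]) cube([75, 75, 476]);
translate([75, 0, 209]) cube([1766, 31, 150]);
translate([75, 1332, 209]) cube([1766, 31, 150]);
translate([0, 75, 209]) cube([31, 1213, 150]);
translate([1885, 75, 209]) cube([31, 1213, 150]);
translate([103, 0, 359]) cube([87, 1363, 19]);
translate([218, 0, 359]) cube([87, 1363, 19]);
translate([333, 0, 359]) cube([87, 1363, 19]);
translate([448, 0, 359]) cube([87, 1363, 19]);
translate([563, 0, 359]) cube([87, 1363, 19]);
translate([678, 0, 359]) cube([87, 1363, 19]);
translate([793, 0, 359]) cube([87, 1363, 19]);
translate([908, 0, 359]) cube([87, 1363, 19]);
translate([1023, 0, 359]) cube([87, 1363, 19]);
translate([1138, 0, 359]) cube([87, 1363, 19]);
translate([1253, 0, 359]) cube([87, 1363, 19]);
translate([1368, 0, 359]) cube([87, 1363, 19]);
translate([1483, 0, 359]) cube([87, 1363, 19]);
translate([1598, 0, 359]) cube([87, 1363, 19]);
translate([1713, 0, 359]) cube([87, 1363, 19]);


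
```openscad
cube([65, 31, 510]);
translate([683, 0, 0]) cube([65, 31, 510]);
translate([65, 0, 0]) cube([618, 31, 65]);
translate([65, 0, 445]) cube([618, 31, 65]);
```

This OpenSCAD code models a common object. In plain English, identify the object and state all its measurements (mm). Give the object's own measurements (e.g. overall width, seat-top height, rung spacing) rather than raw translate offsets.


A rectangular picture frame lying in the x–z plane (depth along y). The opening is 618 mm wide (x) by 380 mm tall (z), surrounded by a border 65 mm wide on all four sides. The frame is 31 mm deep and is made of two full-height vertical stiles with two horizontal rails fitted between them.


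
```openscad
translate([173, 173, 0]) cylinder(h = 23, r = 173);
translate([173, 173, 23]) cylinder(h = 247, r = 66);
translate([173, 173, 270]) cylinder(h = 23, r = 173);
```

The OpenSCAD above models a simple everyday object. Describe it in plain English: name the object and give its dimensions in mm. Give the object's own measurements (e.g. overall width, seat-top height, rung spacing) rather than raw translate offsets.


A spool: two coaxial disc flanges of radius 173 mm and thickness 23 mm, joined by a core cylinder of radius 66 mm and height 247 mm. The lower flange rests on z = 0 and the three cylinders share a vertical axis.


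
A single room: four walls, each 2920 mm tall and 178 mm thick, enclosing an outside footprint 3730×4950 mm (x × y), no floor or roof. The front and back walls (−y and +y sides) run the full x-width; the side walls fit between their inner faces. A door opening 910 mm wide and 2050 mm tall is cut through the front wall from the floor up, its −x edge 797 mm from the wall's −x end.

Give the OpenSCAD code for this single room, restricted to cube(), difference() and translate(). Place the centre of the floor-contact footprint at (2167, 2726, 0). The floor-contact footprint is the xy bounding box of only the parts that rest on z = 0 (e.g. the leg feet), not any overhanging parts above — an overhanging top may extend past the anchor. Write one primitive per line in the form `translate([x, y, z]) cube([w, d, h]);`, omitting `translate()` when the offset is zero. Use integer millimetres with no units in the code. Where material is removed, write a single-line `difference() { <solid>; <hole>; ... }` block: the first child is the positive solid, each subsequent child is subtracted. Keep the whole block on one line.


difference() { translate([302, 251, 0]) cube([3730, 178, 2920]); translate([1099, 251, 0]) cube([910, 178, 2050]); }
translate([302, 5023, 0]) cube([3730, 178, 2920]);
translate([302, 429, 0]) cube([178, 4594, 2920]);
translate([3854, 429, 0]) cube([178, 4594, 2920]);


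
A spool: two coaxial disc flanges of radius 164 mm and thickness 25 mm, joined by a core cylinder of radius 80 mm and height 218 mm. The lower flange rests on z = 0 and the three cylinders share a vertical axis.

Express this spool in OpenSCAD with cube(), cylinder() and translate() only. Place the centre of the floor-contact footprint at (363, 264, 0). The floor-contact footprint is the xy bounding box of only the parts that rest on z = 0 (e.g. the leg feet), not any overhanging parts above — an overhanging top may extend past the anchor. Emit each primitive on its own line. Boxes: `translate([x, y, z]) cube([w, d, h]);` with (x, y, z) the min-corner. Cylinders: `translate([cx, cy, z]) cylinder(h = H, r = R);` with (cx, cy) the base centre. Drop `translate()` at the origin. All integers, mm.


translate([363, 264, 0]) cylinder(h = 25, r = 164);
translate([363, 264, 25]) cylinder(h = 218, r = 80);
translate([363, 264, 243]) cylinder(h = 25, r = 164);


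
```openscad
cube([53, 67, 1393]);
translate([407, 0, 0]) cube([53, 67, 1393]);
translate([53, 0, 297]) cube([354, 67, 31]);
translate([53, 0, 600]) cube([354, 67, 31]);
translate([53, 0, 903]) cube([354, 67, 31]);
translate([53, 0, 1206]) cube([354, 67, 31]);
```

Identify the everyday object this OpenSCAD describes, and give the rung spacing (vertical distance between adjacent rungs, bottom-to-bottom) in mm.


A ladder. The rung spacing is 303 mm.

Two tall 53×67 posts with 4 short bars between them — a ladder. Adjacent rungs sit at z = 297 and z = 600, so the spacing is 600 − 297 = 303 mm.


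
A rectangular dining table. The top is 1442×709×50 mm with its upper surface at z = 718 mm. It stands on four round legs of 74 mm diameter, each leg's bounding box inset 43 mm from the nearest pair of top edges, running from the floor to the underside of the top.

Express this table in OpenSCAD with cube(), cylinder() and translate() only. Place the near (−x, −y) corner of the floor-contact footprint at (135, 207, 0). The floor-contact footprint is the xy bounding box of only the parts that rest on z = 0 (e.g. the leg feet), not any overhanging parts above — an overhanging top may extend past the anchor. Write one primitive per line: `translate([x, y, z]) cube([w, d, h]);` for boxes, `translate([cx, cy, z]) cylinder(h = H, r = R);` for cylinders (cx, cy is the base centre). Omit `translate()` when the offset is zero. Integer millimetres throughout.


translate([92, 164, 668]) cube([1442, 709, 50]);
translate([172, 244, 0]) cylinder(h = 668, r = 37);
translate([1454, 244, 0]) cylinder(h = 668, r = 37);
translate([172, 793, 0]) cylinder(h = 668, r = 37);
translate([1454, 793, 0]) cylinder(h = 668, r = 37);


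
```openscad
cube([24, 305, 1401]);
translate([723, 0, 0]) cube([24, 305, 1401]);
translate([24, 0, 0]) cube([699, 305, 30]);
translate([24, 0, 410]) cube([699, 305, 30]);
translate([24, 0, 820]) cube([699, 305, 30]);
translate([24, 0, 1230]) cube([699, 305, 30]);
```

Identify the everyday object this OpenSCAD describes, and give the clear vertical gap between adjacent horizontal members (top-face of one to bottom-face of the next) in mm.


A bookshelf. The clear shelf gap is 380 mm.

Two tall side panels with 4 horizontal boards between them — a bookshelf. The first two shelf undersides are at z = 0 and z = 410; with shelf thickness 30, the clear gap is 410 − 0 − 30 = 380 mm.


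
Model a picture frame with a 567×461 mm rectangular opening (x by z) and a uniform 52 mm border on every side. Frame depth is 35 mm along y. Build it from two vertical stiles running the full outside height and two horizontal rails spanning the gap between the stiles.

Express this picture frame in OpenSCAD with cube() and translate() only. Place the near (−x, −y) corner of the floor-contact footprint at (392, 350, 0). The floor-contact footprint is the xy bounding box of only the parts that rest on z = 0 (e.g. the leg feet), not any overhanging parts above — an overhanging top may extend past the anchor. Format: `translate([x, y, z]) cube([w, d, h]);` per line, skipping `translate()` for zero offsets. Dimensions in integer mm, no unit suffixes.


translate([392, 350, 0]) cube([52, 35, 565]);
translate([1011, 350, 0]) cube([52, 35, 565]);
translate([444, 350, 0]) cube([567, 35, 52]);
translate([444, 350, 513]) cube([567, 35, 52]);


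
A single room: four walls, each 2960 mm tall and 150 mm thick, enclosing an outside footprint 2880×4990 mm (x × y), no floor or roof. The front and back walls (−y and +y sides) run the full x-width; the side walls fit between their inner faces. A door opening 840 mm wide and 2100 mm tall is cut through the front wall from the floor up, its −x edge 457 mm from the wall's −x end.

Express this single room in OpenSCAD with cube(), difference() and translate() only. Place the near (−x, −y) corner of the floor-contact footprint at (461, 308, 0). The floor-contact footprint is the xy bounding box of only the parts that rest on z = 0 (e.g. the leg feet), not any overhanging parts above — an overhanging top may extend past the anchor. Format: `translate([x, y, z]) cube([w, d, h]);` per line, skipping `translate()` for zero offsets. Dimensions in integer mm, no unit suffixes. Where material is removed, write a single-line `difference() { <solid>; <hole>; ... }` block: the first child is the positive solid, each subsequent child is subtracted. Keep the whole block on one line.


difference() { translate([461, 308, 0]) cube([2880, 150, 2960]); translate([918, 308, 0]) cube([840, 150, 2100]); }
translate([461, 5148, 0]) cube([2880, 150, 2960]);
translate([461, 458, 0]) cube([150, 4690, 2960]);
translate([3191, 458, 0]) cube([150, 4690, 2960]);


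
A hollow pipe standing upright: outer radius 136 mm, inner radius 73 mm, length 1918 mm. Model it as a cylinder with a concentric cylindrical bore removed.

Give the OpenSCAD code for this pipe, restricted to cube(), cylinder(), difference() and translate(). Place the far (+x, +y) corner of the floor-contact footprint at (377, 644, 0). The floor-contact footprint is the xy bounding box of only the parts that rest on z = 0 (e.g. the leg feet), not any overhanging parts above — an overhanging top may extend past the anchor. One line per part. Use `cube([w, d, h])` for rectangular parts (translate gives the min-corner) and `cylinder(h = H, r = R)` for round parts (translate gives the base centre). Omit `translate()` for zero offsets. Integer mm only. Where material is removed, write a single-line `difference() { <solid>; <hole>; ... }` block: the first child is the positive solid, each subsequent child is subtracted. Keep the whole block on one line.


difference() { translate([241, 508, 0]) cylinder(h = 1918, r = 136); translate([241, 508, 0]) cylinder(h = 1918, r = 73); }


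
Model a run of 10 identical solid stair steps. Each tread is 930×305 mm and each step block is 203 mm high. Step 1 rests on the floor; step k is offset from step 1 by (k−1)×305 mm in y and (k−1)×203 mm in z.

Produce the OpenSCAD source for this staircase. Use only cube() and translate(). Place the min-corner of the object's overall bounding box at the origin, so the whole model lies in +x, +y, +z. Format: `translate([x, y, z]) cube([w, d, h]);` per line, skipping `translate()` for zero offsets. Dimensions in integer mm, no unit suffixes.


cube([930, 305, 203]);
translate([0, 305, 203]) cube([930, 305, 203]);
translate([0, 610, 406]) cube([930, 305, 203]);
translate([0, 915, 609]) cube([930, 305, 203]);
translate([0, 1220, 812]) cube([930, 305, 203]);
translate([0, 1525, 1015]) cube([930, 305, 203]);
translate([0, 1830, 1218]) cube([930, 305, 203]);
translate([0, 2135, 1421]) cube([930, 305, 203]);
translate([0, 2440, 1624]) cube([930, 305, 203]);
translate([0, 2745, 1827]) cube([930, 305, 203]);


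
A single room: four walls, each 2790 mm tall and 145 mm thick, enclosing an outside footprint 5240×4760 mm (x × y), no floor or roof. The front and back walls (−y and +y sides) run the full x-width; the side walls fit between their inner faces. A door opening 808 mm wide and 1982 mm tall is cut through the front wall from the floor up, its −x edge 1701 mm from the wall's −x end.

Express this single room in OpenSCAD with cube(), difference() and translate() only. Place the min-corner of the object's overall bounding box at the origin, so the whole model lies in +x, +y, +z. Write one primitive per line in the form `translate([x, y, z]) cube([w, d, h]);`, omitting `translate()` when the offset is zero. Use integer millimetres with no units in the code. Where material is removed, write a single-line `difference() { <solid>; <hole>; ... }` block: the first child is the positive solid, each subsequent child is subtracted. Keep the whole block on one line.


difference() { cube([5240, 145, 2790]); translate([1701, 0, 0]) cube([808, 145, 1982]); }
translate([0, 4615, 0]) cube([5240, 145, 2790]);
translate([0, 145, 0]) cube([145, 4470, 2790]);
translate([5095, 145, 0]) cube([145, 4470, 2790]);


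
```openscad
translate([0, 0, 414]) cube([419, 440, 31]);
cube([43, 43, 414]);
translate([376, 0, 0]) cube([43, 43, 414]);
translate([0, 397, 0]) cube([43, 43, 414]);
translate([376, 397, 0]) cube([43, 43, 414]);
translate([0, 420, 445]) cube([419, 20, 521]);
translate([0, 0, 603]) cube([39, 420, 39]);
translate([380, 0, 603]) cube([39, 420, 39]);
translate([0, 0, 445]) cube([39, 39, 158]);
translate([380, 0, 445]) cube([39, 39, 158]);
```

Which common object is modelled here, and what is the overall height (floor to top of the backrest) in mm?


A chair. The overall height is 966 mm.

A slab on four corner posts with a tall panel at the back — a chair. The seat slab sits at z = 414 with thickness 31, and the 521 mm backrest starts at the seat top, so the overall height is 414 + 31 + 521 = 966 mm.


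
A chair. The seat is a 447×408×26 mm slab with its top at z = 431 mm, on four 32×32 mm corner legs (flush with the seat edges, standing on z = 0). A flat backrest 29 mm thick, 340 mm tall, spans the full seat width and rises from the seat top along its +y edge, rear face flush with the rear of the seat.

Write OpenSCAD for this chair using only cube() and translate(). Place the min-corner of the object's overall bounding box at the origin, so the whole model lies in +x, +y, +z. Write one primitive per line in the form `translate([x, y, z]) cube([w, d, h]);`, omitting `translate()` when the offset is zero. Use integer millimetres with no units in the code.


// leg_h = 431 - 26 = 405
translate([0, 0, 405]) cube([447, 408, 26]);
cube([32, 32, 405]);
translate([415, 0, 0]) cube([32, 32, 405]);
translate([0, 376, 0]) cube([32, 32, 405]);
translate([415, 376, 0]) cube([32, 32, 405]);
translate([0, 379, 431]) cube([447, 29, 340]);


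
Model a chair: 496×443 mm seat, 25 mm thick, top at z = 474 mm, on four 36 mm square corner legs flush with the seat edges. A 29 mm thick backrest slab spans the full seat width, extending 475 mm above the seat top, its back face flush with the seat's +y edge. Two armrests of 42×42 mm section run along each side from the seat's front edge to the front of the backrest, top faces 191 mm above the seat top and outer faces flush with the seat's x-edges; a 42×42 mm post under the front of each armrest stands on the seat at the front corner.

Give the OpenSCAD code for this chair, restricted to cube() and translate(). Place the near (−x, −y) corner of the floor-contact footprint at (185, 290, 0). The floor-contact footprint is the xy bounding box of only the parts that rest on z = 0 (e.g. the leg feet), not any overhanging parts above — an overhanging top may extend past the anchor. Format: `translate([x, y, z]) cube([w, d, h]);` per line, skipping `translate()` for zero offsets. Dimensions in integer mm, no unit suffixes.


translate([185, 290, 449]) cube([496, 443, 25]);
translate([185, 290, 0]) cube([36, 36, 449]);
translate([645, 290, 0]) cube([36, 36, 449]);
translate([185, 697, 0]) cube([36, 36, 449]);
translate([645, 697, 0]) cube([36, 36, 449]);
translate([185, 704, 474]) cube([496, 29, 475]);
translate([185, 290, 623]) cube([42, 414, 42]);
translate([639, 290, 623]) cube([42, 414, 42]);
translate([185, 290, 474]) cube([42, 42, 149]);
translate([639, 290, 474]) cube([42, 42, 149]);


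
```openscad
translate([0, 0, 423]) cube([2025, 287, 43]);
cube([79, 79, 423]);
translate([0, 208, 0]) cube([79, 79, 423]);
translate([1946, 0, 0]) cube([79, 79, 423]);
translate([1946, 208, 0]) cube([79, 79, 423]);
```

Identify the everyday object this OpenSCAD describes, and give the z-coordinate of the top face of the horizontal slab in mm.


A bench. The seat-top height is 466 mm.

A long slab on four corner posts — a bench. The slab sits at z = 423 with thickness 43, so the top is 423 + 43 = 466 mm.


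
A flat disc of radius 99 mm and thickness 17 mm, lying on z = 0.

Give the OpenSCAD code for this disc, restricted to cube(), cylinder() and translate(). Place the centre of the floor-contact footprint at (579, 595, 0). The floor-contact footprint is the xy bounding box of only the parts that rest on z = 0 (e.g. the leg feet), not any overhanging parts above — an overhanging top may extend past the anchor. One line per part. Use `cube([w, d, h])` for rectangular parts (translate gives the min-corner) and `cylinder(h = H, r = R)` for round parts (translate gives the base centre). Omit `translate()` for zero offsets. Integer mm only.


translate([579, 595, 0]) cylinder(h = 17, r = 99);


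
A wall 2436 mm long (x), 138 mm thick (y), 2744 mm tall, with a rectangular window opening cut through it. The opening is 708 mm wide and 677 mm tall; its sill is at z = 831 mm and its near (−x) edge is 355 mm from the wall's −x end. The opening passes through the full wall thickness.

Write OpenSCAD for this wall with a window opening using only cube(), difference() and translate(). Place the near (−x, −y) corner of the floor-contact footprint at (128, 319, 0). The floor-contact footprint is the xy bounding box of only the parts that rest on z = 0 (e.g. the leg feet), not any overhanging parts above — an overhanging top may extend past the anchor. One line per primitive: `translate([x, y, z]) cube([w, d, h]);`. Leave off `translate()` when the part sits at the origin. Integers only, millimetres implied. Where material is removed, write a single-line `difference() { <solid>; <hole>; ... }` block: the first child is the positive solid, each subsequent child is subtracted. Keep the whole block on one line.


difference() { translate([128, 319, 0]) cube([2436, 138, 2744]); translate([483, 319, 831]) cube([708, 138, 677]); }


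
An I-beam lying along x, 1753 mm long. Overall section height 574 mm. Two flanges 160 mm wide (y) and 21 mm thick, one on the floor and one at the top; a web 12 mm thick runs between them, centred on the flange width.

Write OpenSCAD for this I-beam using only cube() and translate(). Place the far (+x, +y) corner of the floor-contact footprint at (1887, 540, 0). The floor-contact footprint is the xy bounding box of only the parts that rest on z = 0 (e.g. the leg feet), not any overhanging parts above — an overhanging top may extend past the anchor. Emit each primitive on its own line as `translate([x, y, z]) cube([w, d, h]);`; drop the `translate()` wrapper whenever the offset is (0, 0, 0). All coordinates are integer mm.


translate([134, 380, 0]) cube([1753, 160, 21]);
translate([134, 454, 21]) cube([1753, 12, 532]);
translate([134, 380, 553]) cube([1753, 160, 21]);


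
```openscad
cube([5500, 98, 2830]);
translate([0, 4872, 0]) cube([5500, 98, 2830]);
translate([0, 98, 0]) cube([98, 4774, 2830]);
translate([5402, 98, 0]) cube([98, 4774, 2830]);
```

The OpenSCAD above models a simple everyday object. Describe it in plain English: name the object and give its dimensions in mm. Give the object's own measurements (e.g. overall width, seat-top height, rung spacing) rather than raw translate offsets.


The wall frame of a small rectangular building: four walls, each 2830 mm tall and 98 mm thick, enclosing a footprint 5500 mm (x) by 4970 mm (y) outside-to-outside, with no floor or roof. The front and back walls (the −y and +y sides) span the full width; the two side walls fit between them.


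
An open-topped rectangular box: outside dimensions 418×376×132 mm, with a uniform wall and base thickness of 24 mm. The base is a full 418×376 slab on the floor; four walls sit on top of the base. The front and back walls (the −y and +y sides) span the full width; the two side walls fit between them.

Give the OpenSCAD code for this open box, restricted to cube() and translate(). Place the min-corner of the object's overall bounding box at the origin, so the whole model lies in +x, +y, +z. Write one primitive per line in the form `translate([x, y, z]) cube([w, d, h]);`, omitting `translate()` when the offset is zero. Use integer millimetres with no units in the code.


cube([418, 376, 24]);
translate([0, 0, 24]) cube([418, 24, 108]);
translate([0, 352, 24]) cube([418, 24, 108]);
translate([0, 24, 24]) cube([24, 328, 108]);
translate([394, 24, 24]) cube([24, 328, 108]);


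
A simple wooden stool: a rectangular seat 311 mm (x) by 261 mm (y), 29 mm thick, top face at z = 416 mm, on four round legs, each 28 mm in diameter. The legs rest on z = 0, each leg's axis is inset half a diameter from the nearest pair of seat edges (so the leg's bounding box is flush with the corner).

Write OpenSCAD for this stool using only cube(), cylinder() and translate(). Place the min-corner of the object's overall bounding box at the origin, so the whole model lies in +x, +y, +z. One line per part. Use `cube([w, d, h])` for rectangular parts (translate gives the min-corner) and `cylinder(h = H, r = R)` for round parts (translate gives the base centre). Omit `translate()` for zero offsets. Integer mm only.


translate([0, 0, 387]) cube([311, 261, 29]);
translate([14, 14, 0]) cylinder(h = 387, r = 14);
translate([297, 14, 0]) cylinder(h = 387, r = 14);
translate([14, 247, 0]) cylinder(h = 387, r = 14);
translate([297, 247, 0]) cylinder(h = 387, r = 14);


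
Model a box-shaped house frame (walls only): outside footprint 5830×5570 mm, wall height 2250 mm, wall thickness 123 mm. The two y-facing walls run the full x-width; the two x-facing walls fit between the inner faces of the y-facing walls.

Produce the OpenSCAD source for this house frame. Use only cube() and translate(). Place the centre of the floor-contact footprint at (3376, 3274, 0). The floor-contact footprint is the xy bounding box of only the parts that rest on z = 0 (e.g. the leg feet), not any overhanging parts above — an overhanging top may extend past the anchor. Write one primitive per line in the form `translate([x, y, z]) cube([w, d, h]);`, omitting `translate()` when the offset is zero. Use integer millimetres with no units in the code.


translate([461, 489, 0]) cube([5830, 123, 2250]);
translate([461, 5936, 0]) cube([5830, 123, 2250]);
translate([461, 612, 0]) cube([123, 5324, 2250]);
translate([6168, 612, 0]) cube([123, 5324, 2250]);


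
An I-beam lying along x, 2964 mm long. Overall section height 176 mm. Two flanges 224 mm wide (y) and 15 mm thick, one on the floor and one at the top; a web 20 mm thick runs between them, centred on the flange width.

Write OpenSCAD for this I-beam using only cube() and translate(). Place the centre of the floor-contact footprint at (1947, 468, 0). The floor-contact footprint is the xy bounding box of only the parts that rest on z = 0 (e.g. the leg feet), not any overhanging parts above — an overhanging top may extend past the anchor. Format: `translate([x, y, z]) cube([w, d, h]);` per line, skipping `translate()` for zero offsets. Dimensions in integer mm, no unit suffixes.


translate([465, 356, 0]) cube([2964, 224, 15]);
translate([465, 458, 15]) cube([2964, 20, 146]);
translate([465, 356, 161]) cube([2964, 224, 15]);


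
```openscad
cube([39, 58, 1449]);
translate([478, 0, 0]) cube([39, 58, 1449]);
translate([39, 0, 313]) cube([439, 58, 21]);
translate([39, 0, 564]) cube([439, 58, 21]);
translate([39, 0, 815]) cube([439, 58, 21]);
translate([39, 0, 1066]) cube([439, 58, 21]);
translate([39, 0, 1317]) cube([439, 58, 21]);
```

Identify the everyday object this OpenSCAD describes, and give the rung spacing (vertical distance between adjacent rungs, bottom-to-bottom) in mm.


A ladder. The rung spacing is 251 mm.

Two tall 39×58 posts with 5 short bars between them — a ladder. Adjacent rungs sit at z = 313 and z = 564, so the spacing is 564 − 313 = 251 mm.


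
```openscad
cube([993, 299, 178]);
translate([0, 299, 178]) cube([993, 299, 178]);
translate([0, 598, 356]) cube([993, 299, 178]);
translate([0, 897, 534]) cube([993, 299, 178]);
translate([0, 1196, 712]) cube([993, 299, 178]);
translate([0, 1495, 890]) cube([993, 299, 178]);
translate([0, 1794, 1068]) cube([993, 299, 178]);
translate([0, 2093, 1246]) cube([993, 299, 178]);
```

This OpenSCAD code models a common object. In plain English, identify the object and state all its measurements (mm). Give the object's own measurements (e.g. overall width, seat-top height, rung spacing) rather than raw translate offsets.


A straight staircase of 8 solid steps. Each step is 993 mm wide (x), 299 mm deep (y, the going) and 178 mm tall (the rise). The first step rests on the floor; each subsequent step sits one going further in +y and one rise higher in +z, directly behind and above the previous step with no overlap.


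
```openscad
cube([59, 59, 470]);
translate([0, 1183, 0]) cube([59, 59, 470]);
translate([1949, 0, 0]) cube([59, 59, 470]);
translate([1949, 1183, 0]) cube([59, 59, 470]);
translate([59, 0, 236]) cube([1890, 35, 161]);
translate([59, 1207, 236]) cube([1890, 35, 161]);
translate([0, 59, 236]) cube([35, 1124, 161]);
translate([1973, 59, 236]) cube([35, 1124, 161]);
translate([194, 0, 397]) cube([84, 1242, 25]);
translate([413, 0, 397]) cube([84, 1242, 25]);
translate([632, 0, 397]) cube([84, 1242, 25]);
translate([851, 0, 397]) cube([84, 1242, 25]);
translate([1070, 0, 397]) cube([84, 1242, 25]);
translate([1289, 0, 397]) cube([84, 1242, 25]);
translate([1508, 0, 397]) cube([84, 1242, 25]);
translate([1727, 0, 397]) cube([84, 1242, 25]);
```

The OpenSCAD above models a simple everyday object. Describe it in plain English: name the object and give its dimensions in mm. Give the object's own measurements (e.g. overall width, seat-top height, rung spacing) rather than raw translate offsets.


A bed frame 2008 mm long (x) by 1242 mm wide (y). Four 59×59 mm corner posts, 470 mm tall, at the corners of the footprint. Four rails of 35 mm thickness and 161 mm height run between adjacent posts with their undersides at z = 236 mm, their outer faces flush with the outside of the frame (the two x-running rails run between the posts' inner faces; the two y-running rails run between the posts' inner faces). 8 slats, each 84 mm wide (x) and 25 mm thick, lie across the top of the two x-running rails, running the full 1242 mm width of the frame in y; along x they sit between the end posts with a 135 mm gap after the −x posts and between neighbouring slats, leaving 138 mm before the +x posts.


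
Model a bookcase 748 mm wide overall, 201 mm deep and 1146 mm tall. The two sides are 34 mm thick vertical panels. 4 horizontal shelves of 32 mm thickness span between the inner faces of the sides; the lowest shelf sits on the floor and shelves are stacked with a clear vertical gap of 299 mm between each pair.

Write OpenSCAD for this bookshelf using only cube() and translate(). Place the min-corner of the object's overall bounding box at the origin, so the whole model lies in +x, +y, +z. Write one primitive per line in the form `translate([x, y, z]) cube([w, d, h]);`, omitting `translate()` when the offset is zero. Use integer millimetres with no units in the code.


cube([34, 201, 1146]);
translate([714, 0, 0]) cube([34, 201, 1146]);
translate([34, 0, 0]) cube([680, 201, 32]);
translate([34, 0, 331]) cube([680, 201, 32]);
translate([34, 0, 662]) cube([680, 201, 32]);
translate([34, 0, 993]) cube([680, 201, 32]);


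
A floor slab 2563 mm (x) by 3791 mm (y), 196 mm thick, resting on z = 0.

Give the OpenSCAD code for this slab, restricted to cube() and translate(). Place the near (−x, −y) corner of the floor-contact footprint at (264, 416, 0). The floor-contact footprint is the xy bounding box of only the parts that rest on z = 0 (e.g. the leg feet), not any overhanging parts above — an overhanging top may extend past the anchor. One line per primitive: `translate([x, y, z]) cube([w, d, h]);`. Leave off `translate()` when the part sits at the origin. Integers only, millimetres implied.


translate([264, 416, 0]) cube([2563, 3791, 196]);


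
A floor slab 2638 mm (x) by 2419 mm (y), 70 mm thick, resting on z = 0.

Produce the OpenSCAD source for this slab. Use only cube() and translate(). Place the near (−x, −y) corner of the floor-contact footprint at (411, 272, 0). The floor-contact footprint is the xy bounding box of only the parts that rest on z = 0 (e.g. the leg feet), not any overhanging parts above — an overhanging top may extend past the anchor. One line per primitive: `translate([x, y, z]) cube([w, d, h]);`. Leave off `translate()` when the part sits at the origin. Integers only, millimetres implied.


translate([411, 272, 0]) cube([2638, 2419, 70]);


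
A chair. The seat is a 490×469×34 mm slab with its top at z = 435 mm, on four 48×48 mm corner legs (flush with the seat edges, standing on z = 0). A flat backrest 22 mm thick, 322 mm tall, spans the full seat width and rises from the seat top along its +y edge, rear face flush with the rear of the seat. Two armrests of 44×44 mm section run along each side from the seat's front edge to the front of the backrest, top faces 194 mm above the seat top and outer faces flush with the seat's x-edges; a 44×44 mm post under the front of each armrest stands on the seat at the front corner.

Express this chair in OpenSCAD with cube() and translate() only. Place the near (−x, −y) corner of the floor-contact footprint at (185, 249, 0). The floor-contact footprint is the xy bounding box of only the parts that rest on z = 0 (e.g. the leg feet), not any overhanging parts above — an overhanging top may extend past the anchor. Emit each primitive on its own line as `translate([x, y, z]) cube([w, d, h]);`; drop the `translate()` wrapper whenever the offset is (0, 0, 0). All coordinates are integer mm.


translate([185, 249, 401]) cube([490, 469, 34]);
translate([185, 249, 0]) cube([48, 48, 401]);
translate([627, 249, 0]) cube([48, 48, 401]);
translate([185, 670, 0]) cube([48, 48, 401]);
translate([627, 670, 0]) cube([48, 48, 401]);
translate([185, 696, 435]) cube([490, 22, 322]);
translate([185, 249, 585]) cube([44, 447, 44]);
translate([631, 249, 585]) cube([44, 447, 44]);
translate([185, 249, 435]) cube([44, 44, 150]);
translate([631, 249, 435]) cube([44, 44, 150]);


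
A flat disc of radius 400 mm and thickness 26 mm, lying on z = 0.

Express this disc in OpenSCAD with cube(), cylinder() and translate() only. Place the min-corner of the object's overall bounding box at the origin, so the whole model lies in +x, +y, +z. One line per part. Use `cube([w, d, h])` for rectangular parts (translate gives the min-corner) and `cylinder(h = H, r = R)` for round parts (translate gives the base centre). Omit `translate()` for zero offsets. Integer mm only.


translate([400, 400, 0]) cylinder(h = 26, r = 400);


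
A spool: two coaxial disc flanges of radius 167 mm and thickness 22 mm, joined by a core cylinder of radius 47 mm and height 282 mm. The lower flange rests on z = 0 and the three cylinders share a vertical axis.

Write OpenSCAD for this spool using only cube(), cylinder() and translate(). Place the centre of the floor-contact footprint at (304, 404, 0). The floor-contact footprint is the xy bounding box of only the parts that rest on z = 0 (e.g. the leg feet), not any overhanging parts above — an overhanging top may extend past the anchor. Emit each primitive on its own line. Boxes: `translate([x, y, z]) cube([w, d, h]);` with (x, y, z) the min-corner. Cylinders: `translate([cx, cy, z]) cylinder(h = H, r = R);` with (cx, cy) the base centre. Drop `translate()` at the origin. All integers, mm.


translate([304, 404, 0]) cylinder(h = 22, r = 167);
translate([304, 404, 22]) cylinder(h = 282, r = 47);
translate([304, 404, 304]) cylinder(h = 22, r = 167);


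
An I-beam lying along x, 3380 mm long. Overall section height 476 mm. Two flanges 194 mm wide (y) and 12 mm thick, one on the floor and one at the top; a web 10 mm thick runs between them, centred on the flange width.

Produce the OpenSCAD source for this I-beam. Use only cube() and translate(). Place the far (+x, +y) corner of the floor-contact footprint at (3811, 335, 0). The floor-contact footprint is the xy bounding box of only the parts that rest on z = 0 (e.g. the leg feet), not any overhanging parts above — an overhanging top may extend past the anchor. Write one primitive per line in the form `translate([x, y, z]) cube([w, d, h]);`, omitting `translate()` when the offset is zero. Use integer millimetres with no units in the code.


translate([431, 141, 0]) cube([3380, 194, 12]);
translate([431, 233, 12]) cube([3380, 10, 452]);
translate([431, 141, 464]) cube([3380, 194, 12]);


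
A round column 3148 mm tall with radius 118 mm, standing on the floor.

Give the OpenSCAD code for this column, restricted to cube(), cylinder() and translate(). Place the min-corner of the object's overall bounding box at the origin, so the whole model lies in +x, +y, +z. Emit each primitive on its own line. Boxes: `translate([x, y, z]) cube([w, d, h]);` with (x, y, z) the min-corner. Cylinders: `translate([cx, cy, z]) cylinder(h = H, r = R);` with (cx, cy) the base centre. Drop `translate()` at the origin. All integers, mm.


translate([118, 118, 0]) cylinder(h = 3148, r = 118);
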